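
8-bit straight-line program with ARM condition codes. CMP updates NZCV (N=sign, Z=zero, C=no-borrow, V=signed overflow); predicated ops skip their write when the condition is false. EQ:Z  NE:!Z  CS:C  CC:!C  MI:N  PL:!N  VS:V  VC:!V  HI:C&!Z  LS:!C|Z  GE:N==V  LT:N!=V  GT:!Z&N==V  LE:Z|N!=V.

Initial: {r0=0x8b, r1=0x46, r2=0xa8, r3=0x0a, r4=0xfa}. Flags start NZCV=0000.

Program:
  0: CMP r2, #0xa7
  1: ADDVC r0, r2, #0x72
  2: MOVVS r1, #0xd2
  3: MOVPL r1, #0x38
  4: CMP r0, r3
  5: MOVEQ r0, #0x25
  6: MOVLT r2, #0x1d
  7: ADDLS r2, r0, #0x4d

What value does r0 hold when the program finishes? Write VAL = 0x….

[0] flags=0010 → (cmp)
[1] flags=0010 VC?T → r0=0x1a
[2] flags=0010 VS?F → skip
[3] flags=0010 PL?T → r1=0x38
[4] flags=0010 → (cmp)
[5] flags=0010 EQ?F → skip
[6] flags=0010 LT?F → skip
[7] flags=0010 LS?F → skip

VAL = 0x1a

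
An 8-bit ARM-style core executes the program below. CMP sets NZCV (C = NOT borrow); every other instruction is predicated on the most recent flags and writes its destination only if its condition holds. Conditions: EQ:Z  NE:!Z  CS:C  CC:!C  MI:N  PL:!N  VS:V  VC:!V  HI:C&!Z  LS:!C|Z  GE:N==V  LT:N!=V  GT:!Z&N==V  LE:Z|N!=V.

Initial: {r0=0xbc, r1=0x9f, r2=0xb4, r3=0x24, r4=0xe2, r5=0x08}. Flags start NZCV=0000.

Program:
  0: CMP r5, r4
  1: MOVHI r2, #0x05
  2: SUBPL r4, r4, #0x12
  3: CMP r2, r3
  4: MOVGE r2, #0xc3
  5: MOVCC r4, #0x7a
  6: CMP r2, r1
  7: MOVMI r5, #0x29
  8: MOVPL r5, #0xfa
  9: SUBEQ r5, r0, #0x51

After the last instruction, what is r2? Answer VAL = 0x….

[0] flags=0000 → (cmp)
[1] flags=0000 HI?F → skip
[2] flags=0000 PL?T → r4=0xd0
[3] flags=1010 → (cmp)
[4] flags=1010 GE?F → skip
[5] flags=1010 CC?F → skip
[6] flags=0010 → (cmp)
[7] flags=0010 MI?F → skip
[8] flags=0010 PL?T → r5=0xfa
[9] flags=0010 EQ?F → skip

VAL = 0xb4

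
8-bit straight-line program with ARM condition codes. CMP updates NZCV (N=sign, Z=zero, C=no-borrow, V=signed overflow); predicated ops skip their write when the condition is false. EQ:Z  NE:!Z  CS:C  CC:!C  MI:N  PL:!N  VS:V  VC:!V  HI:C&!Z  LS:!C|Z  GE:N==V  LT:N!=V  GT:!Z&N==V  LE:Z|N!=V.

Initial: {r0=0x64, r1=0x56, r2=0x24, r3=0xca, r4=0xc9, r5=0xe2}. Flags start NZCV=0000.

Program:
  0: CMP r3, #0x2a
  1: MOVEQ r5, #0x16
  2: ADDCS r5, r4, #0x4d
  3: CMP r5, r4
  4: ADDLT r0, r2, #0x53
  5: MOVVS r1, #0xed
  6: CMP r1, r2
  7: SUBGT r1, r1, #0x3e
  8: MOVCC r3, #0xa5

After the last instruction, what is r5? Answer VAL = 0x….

[0] flags=1010 → (cmp)
[1] flags=1010 EQ?F → skip
[2] flags=1010 CS?T → r5=0x16
[3] flags=0000 → (cmp)
[4] flags=0000 LT?F → skip
[5] flags=0000 VS?F → skip
[6] flags=0010 → (cmp)
[7] flags=0010 GT?T → r1=0x18
[8] flags=0010 CC?F → skip

VAL = 0x16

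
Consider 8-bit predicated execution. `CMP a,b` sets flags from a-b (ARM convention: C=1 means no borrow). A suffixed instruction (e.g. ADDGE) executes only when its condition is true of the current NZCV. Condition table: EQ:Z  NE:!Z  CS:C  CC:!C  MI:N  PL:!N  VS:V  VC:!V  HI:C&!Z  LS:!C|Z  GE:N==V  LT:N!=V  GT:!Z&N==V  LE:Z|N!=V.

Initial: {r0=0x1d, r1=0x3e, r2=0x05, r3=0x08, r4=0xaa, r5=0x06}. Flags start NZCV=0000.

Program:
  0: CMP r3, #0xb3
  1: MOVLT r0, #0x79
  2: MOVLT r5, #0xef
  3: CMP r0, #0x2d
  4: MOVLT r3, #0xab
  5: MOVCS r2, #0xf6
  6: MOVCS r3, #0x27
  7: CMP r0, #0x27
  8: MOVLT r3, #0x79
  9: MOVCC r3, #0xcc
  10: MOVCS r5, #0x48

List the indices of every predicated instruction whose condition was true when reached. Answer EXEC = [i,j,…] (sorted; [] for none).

EXEC = [4,8,9]

0: ✓ CMP  NZCV=0000
1: · MOVLT
2: · MOVLT
3: ✓ CMP  NZCV=1000
4: ✓ MOVLT  r3←0xab
5: · MOVCS
6: · MOVCS
7: ✓ CMP  NZCV=1000
8: ✓ MOVLT  r3←0x79
9: ✓ MOVCC  r3←0xcc
10: · MOVCS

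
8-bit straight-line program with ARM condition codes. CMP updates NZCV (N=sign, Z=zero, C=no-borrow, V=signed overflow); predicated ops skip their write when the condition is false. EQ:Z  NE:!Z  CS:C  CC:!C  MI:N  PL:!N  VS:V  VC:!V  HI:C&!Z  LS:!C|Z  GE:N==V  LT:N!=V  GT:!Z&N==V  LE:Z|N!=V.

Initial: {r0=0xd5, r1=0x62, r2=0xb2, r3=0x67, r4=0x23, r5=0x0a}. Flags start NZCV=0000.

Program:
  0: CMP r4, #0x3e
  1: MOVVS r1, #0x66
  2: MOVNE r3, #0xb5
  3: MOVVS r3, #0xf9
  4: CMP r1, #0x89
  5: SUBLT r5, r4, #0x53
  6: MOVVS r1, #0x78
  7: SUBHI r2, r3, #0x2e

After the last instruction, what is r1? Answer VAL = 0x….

VAL = 0x78

[0] flags=1000 → (cmp)
[1] flags=1000 VS?F → skip
[2] flags=1000 NE?T → r3=0xb5
[3] flags=1000 VS?F → skip
[4] flags=1001 → (cmp)
[5] flags=1001 LT?F → skip
[6] flags=1001 VS?T → r1=0x78
[7] flags=1001 HI?F → skip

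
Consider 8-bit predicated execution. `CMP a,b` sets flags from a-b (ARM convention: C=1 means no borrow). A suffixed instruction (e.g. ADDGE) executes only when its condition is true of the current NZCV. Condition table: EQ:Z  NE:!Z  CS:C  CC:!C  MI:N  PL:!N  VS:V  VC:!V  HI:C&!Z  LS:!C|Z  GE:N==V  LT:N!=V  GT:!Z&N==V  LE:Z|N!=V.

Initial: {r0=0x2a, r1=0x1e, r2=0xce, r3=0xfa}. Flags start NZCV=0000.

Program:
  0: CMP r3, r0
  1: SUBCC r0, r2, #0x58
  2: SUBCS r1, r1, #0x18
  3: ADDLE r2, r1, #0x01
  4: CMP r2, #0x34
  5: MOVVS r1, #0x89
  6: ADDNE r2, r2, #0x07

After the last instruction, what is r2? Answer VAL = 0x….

VAL = 0x0e

0: ✓ CMP  NZCV=1010
1: · SUBCC
2: ✓ SUBCS  r1←0x06
3: ✓ ADDLE  r2←0x07
4: ✓ CMP  NZCV=1000
5: · MOVVS
6: ✓ ADDNE  r2←0x0e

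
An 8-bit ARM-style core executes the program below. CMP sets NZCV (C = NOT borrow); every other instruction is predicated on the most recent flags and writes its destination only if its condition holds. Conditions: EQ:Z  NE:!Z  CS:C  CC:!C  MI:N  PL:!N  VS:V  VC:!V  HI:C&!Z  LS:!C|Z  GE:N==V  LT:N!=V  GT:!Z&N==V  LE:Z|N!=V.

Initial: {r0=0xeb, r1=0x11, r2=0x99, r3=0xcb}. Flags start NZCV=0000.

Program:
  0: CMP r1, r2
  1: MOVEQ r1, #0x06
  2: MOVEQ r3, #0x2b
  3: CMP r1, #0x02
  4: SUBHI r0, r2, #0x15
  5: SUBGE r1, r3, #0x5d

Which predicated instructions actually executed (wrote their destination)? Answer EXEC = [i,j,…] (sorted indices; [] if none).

0: ✓ CMP  NZCV=0000
1: · MOVEQ
2: · MOVEQ
3: ✓ CMP  NZCV=0010
4: ✓ SUBHI  r0←0x84
5: ✓ SUBGE  r1←0x6e

EXEC = [4,5]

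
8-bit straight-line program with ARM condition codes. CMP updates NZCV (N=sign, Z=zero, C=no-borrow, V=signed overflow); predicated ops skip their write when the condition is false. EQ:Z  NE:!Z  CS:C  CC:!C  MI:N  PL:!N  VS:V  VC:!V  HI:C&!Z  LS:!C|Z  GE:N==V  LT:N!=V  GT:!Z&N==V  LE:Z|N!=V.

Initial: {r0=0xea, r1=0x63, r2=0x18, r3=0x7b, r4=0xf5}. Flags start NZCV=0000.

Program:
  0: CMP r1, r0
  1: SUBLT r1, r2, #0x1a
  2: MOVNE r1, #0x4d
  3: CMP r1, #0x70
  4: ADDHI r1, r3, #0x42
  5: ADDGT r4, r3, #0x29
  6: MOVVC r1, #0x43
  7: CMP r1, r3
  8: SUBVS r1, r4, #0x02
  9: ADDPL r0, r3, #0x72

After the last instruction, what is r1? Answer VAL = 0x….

0: ✓ CMP  NZCV=0000
1: · SUBLT
2: ✓ MOVNE  r1←0x4d
3: ✓ CMP  NZCV=1000
4: · ADDHI
5: · ADDGT
6: ✓ MOVVC  r1←0x43
7: ✓ CMP  NZCV=1000
8: · SUBVS
9: · ADDPL

VAL = 0x43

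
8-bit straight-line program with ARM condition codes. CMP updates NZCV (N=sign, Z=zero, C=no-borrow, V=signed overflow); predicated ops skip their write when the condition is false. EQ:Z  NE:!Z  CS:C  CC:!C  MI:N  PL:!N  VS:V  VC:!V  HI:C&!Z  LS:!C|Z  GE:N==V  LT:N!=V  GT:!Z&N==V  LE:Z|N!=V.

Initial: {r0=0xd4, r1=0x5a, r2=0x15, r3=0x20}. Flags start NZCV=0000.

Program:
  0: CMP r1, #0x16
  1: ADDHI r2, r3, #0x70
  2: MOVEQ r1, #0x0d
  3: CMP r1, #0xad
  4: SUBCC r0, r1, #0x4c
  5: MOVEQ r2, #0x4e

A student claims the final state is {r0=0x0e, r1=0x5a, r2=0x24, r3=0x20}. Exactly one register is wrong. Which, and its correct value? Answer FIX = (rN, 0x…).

0: ✓ CMP  NZCV=0010
1: ✓ ADDHI  r2←0x90
2: · MOVEQ
3: ✓ CMP  NZCV=1001
4: ✓ SUBCC  r0←0x0e
5: · MOVEQ

FIX = (r2, 0x90)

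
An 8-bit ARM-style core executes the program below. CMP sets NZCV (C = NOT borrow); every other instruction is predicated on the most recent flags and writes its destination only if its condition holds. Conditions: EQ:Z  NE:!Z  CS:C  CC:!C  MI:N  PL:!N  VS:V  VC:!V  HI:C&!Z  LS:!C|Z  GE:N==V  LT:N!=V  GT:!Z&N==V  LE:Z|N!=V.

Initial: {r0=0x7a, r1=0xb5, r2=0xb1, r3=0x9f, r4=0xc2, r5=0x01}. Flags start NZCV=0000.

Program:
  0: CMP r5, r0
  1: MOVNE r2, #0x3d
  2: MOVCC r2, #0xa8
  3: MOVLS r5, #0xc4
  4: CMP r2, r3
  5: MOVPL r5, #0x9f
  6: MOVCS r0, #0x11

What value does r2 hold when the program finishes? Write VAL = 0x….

VAL = 0xa8

[0] flags=1000 → (cmp)
[1] flags=1000 NE?T → r2=0x3d
[2] flags=1000 CC?T → r2=0xa8
[3] flags=1000 LS?T → r5=0xc4
[4] flags=0010 → (cmp)
[5] flags=0010 PL?T → r5=0x9f
[6] flags=0010 CS?T → r0=0x11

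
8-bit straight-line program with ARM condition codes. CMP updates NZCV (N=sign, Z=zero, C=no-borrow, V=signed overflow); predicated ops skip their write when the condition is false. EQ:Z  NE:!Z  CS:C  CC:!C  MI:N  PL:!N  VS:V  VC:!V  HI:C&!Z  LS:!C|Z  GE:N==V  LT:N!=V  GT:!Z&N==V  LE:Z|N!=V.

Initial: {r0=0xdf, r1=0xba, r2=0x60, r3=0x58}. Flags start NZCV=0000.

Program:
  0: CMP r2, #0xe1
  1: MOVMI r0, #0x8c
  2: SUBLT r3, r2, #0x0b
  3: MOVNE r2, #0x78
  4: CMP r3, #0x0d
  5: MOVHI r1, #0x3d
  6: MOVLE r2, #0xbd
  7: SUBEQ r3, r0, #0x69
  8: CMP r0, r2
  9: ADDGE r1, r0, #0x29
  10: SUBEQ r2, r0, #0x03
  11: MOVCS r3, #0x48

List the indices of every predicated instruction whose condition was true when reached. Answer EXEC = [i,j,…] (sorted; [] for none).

0: ✓ CMP  NZCV=0000
1: · MOVMI
2: · SUBLT
3: ✓ MOVNE  r2←0x78
4: ✓ CMP  NZCV=0010
5: ✓ MOVHI  r1←0x3d
6: · MOVLE
7: · SUBEQ
8: ✓ CMP  NZCV=0011
9: · ADDGE
10: · SUBEQ
11: ✓ MOVCS  r3←0x48

EXEC = [3,5,11]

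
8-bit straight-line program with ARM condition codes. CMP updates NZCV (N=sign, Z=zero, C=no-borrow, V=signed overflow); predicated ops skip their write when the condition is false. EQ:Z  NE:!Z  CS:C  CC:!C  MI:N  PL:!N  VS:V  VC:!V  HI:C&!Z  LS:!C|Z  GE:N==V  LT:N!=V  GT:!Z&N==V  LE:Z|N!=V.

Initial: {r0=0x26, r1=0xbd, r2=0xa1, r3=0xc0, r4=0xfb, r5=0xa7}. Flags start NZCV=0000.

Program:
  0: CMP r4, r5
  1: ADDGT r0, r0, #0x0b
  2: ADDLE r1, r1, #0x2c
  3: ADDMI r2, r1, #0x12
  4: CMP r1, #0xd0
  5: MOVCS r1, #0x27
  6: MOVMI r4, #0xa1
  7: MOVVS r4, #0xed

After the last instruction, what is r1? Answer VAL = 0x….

VAL = 0xbd

0: ✓ CMP  NZCV=0010
1: ✓ ADDGT  r0←0x31
2: · ADDLE
3: · ADDMI
4: ✓ CMP  NZCV=1000
5: · MOVCS
6: ✓ MOVMI  r4←0xa1
7: · MOVVS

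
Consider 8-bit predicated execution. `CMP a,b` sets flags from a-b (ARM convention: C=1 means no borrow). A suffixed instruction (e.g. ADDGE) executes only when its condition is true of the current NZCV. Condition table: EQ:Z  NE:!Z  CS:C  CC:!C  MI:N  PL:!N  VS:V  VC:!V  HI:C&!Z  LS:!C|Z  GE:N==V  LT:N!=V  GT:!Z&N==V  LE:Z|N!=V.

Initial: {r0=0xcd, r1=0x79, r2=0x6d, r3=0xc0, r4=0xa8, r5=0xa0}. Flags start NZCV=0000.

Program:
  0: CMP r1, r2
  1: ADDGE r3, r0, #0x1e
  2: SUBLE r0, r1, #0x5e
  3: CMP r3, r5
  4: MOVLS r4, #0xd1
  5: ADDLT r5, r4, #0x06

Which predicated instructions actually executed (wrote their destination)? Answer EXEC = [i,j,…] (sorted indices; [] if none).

EXEC = [1]

[0] flags=0010 → (cmp)
[1] flags=0010 GE?T → r3=0xeb
[2] flags=0010 LE?F → skip
[3] flags=0010 → (cmp)
[4] flags=0010 LS?F → skip
[5] flags=0010 LT?F → skip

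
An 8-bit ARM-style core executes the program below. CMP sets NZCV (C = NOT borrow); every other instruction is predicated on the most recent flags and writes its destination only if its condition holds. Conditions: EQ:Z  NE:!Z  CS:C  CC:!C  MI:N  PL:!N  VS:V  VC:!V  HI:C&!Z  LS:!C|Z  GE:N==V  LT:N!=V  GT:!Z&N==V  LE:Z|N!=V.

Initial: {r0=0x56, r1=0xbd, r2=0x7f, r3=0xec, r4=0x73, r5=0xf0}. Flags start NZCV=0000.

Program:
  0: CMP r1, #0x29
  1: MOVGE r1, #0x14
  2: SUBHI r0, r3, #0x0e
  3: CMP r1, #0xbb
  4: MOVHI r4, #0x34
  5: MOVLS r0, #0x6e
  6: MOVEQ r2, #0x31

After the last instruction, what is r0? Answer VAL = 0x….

VAL = 0xde

0: ✓ CMP  NZCV=1010
1: · MOVGE
2: ✓ SUBHI  r0←0xde
3: ✓ CMP  NZCV=0010
4: ✓ MOVHI  r4←0x34
5: · MOVLS
6: · MOVEQ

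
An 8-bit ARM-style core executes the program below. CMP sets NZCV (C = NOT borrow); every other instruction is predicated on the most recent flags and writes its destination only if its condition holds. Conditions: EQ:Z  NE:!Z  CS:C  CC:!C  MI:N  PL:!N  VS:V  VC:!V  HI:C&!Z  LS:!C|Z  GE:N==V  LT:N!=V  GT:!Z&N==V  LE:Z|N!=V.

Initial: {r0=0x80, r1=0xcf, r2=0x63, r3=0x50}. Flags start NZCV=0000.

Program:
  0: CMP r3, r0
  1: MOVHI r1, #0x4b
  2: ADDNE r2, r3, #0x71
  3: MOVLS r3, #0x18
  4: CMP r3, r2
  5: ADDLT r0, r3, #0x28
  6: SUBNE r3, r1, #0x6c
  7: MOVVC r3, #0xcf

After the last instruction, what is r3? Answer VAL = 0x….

[0] flags=1001 → (cmp)
[1] flags=1001 HI?F → skip
[2] flags=1001 NE?T → r2=0xc1
[3] flags=1001 LS?T → r3=0x18
[4] flags=0000 → (cmp)
[5] flags=0000 LT?F → skip
[6] flags=0000 NE?T → r3=0x63
[7] flags=0000 VC?T → r3=0xcf

VAL = 0xcf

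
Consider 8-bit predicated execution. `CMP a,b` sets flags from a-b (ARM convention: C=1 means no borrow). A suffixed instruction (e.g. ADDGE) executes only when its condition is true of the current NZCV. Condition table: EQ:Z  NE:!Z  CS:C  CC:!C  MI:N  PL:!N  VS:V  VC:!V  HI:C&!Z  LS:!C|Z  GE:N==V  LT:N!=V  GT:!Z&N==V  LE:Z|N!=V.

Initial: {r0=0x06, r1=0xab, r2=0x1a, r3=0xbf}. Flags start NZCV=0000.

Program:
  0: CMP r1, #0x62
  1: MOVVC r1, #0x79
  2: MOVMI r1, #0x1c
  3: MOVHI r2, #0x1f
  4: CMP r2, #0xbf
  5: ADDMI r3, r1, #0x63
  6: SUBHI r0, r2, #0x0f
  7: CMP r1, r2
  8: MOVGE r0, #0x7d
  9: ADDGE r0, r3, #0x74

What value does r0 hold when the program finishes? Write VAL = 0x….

VAL = 0x06

[0] flags=0011 → (cmp)
[1] flags=0011 VC?F → skip
[2] flags=0011 MI?F → skip
[3] flags=0011 HI?T → r2=0x1f
[4] flags=0000 → (cmp)
[5] flags=0000 MI?F → skip
[6] flags=0000 HI?F → skip
[7] flags=1010 → (cmp)
[8] flags=1010 GE?F → skip
[9] flags=1010 GE?F → skip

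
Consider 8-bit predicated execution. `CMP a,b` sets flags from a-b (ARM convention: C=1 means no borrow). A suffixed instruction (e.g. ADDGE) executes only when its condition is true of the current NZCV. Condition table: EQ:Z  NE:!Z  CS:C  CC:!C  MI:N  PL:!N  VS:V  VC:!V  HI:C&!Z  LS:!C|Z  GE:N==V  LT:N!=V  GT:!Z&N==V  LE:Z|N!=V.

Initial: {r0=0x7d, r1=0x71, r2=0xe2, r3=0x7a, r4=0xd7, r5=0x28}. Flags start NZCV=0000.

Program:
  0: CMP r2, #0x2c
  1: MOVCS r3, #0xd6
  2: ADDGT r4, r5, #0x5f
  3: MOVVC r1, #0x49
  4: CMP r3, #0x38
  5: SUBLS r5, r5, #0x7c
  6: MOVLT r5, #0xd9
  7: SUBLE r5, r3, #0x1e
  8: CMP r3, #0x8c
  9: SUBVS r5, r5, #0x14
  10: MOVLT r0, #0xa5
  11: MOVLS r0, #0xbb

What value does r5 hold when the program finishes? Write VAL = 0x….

VAL = 0xb8

0: ✓ CMP  NZCV=1010
1: ✓ MOVCS  r3←0xd6
2: · ADDGT
3: ✓ MOVVC  r1←0x49
4: ✓ CMP  NZCV=1010
5: · SUBLS
6: ✓ MOVLT  r5←0xd9
7: ✓ SUBLE  r5←0xb8
8: ✓ CMP  NZCV=0010
9: · SUBVS
10: · MOVLT
11: · MOVLS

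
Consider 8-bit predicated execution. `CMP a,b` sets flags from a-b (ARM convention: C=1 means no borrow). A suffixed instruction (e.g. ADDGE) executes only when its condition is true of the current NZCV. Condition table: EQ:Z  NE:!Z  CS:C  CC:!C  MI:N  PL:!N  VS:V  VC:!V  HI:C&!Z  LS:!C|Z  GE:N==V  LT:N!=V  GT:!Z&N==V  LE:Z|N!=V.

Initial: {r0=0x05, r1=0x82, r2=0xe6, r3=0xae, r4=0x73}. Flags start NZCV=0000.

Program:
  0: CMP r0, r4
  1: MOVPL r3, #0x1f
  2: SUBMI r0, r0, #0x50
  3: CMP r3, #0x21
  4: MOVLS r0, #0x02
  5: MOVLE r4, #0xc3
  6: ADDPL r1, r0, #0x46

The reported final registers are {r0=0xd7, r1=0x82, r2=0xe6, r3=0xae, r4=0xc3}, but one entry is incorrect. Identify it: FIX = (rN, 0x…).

0: ✓ CMP  NZCV=1000
1: · MOVPL
2: ✓ SUBMI  r0←0xb5
3: ✓ CMP  NZCV=1010
4: · MOVLS
5: ✓ MOVLE  r4←0xc3
6: · ADDPL

FIX = (r0, 0xb5)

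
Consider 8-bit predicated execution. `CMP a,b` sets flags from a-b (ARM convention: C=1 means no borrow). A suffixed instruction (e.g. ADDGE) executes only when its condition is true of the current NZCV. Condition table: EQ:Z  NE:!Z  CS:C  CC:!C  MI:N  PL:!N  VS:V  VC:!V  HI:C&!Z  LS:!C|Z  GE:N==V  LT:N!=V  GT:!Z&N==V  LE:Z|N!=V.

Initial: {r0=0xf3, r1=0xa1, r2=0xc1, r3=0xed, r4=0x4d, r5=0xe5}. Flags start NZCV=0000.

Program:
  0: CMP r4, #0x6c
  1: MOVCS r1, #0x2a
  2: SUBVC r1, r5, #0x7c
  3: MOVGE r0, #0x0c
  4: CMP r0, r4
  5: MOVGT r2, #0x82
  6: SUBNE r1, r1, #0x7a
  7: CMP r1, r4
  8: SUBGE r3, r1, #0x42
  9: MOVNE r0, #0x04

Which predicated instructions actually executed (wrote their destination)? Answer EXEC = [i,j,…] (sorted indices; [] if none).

EXEC = [2,6,9]

0: ✓ CMP  NZCV=1000
1: · MOVCS
2: ✓ SUBVC  r1←0x69
3: · MOVGE
4: ✓ CMP  NZCV=1010
5: · MOVGT
6: ✓ SUBNE  r1←0xef
7: ✓ CMP  NZCV=1010
8: · SUBGE
9: ✓ MOVNE  r0←0x04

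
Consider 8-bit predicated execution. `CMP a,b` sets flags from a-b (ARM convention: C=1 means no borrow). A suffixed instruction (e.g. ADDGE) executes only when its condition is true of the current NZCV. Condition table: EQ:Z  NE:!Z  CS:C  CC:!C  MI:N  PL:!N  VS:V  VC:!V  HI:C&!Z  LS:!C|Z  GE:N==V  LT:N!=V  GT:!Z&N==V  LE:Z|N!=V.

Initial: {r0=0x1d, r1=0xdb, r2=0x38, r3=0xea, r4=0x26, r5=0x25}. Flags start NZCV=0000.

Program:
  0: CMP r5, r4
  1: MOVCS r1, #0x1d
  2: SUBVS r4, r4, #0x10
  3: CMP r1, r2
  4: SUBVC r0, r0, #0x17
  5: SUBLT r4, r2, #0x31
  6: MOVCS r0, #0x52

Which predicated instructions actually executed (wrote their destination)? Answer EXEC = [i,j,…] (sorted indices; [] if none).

EXEC = [4,5,6]

0: ✓ CMP  NZCV=1000
1: · MOVCS
2: · SUBVS
3: ✓ CMP  NZCV=1010
4: ✓ SUBVC  r0←0x06
5: ✓ SUBLT  r4←0x07
6: ✓ MOVCS  r0←0x52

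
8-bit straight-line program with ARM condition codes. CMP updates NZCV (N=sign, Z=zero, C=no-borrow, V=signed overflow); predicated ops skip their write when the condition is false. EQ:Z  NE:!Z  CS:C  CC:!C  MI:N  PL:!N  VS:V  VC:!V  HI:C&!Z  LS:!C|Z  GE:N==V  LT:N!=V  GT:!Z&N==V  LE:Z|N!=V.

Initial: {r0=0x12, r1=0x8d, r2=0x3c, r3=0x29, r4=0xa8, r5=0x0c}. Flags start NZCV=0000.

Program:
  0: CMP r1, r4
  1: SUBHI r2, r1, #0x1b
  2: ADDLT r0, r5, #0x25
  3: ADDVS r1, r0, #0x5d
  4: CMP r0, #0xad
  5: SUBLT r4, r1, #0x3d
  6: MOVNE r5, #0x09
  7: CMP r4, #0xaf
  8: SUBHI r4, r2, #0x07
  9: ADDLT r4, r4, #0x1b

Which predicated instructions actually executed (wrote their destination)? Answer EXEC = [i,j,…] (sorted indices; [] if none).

EXEC = [2,6,9]

[0] flags=1000 → (cmp)
[1] flags=1000 HI?F → skip
[2] flags=1000 LT?T → r0=0x31
[3] flags=1000 VS?F → skip
[4] flags=1001 → (cmp)
[5] flags=1001 LT?F → skip
[6] flags=1001 NE?T → r5=0x09
[7] flags=1000 → (cmp)
[8] flags=1000 HI?F → skip
[9] flags=1000 LT?T → r4=0xc3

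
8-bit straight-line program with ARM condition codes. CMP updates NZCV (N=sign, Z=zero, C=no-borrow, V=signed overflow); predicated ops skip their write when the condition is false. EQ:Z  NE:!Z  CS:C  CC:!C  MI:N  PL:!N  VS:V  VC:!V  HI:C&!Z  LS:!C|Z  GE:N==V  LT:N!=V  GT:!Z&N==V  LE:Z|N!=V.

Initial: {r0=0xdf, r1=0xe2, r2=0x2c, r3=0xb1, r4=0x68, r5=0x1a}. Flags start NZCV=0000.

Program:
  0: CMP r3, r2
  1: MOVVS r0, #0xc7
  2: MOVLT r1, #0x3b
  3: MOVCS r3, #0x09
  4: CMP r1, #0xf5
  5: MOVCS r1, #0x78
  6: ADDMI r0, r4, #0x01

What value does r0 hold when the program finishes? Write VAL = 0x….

[0] flags=1010 → (cmp)
[1] flags=1010 VS?F → skip
[2] flags=1010 LT?T → r1=0x3b
[3] flags=1010 CS?T → r3=0x09
[4] flags=0000 → (cmp)
[5] flags=0000 CS?F → skip
[6] flags=0000 MI?F → skip

VAL = 0xdf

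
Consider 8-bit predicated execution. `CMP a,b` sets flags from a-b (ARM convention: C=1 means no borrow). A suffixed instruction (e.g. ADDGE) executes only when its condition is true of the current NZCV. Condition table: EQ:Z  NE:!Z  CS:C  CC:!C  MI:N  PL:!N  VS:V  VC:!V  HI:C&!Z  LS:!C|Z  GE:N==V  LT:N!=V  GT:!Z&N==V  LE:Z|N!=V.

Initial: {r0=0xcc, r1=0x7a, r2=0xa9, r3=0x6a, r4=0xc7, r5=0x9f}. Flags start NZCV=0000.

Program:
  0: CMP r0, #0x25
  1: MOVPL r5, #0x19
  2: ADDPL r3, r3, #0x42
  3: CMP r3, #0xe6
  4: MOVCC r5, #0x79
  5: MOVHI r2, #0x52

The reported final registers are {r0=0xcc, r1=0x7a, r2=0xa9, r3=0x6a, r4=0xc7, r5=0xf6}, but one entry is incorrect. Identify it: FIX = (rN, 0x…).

[0] flags=1010 → (cmp)
[1] flags=1010 PL?F → skip
[2] flags=1010 PL?F → skip
[3] flags=1001 → (cmp)
[4] flags=1001 CC?T → r5=0x79
[5] flags=1001 HI?F → skip

FIX = (r5, 0x79)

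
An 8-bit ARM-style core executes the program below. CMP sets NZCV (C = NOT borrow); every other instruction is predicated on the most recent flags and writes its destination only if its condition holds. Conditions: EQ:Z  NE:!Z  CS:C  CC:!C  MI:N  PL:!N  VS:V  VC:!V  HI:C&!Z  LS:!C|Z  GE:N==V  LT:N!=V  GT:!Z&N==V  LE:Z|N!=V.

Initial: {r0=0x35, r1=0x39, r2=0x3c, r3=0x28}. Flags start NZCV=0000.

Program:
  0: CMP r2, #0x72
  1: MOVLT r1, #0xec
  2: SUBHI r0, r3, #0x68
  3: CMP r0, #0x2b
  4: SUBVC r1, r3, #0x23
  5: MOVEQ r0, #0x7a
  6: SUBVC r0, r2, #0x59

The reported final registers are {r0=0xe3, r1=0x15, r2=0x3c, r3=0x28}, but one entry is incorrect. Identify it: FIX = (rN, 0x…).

FIX = (r1, 0x05)

[0] flags=1000 → (cmp)
[1] flags=1000 LT?T → r1=0xec
[2] flags=1000 HI?F → skip
[3] flags=0010 → (cmp)
[4] flags=0010 VC?T → r1=0x05
[5] flags=0010 EQ?F → skip
[6] flags=0010 VC?T → r0=0xe3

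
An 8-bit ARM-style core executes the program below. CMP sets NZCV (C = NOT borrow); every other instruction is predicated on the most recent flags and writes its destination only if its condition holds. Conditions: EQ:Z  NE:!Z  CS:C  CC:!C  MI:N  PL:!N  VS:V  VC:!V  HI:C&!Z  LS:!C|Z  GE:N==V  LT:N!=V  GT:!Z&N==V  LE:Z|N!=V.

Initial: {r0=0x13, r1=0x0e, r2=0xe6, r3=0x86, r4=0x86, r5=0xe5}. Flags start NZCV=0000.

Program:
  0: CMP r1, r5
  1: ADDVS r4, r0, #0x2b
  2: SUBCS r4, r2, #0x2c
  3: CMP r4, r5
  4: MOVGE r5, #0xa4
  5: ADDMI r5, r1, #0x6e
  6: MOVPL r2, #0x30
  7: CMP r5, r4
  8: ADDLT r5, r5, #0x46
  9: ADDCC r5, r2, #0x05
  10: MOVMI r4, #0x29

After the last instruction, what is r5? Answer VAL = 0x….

[0] flags=0000 → (cmp)
[1] flags=0000 VS?F → skip
[2] flags=0000 CS?F → skip
[3] flags=1000 → (cmp)
[4] flags=1000 GE?F → skip
[5] flags=1000 MI?T → r5=0x7c
[6] flags=1000 PL?F → skip
[7] flags=1001 → (cmp)
[8] flags=1001 LT?F → skip
[9] flags=1001 CC?T → r5=0xeb
[10] flags=1001 MI?T → r4=0x29

VAL = 0xeb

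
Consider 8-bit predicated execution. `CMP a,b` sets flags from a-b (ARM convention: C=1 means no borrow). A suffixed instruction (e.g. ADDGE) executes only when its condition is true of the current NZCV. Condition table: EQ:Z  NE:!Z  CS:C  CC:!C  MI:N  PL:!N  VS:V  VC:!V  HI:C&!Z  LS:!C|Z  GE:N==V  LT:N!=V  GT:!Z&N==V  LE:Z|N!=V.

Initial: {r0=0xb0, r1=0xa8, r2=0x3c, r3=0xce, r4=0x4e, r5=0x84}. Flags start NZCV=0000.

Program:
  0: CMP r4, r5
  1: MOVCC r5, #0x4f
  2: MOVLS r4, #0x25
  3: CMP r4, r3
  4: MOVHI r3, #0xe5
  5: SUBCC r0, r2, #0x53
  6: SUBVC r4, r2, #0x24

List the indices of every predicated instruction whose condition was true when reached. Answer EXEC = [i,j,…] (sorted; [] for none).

EXEC = [1,2,5,6]

[0] flags=1001 → (cmp)
[1] flags=1001 CC?T → r5=0x4f
[2] flags=1001 LS?T → r4=0x25
[3] flags=0000 → (cmp)
[4] flags=0000 HI?F → skip
[5] flags=0000 CC?T → r0=0xe9
[6] flags=0000 VC?T → r4=0x18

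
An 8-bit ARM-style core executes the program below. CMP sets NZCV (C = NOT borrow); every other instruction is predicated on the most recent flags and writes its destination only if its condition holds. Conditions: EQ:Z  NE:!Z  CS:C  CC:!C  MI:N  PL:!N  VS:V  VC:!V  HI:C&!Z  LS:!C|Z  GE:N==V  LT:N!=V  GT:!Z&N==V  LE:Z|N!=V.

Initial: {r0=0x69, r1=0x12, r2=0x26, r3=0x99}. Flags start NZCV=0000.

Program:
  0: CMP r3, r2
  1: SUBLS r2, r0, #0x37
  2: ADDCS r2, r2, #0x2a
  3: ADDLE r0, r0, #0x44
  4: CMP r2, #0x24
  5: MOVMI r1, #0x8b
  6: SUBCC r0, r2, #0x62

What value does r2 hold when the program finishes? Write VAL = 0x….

0: ✓ CMP  NZCV=0011
1: · SUBLS
2: ✓ ADDCS  r2←0x50
3: ✓ ADDLE  r0←0xad
4: ✓ CMP  NZCV=0010
5: · MOVMI
6: · SUBCC

VAL = 0x50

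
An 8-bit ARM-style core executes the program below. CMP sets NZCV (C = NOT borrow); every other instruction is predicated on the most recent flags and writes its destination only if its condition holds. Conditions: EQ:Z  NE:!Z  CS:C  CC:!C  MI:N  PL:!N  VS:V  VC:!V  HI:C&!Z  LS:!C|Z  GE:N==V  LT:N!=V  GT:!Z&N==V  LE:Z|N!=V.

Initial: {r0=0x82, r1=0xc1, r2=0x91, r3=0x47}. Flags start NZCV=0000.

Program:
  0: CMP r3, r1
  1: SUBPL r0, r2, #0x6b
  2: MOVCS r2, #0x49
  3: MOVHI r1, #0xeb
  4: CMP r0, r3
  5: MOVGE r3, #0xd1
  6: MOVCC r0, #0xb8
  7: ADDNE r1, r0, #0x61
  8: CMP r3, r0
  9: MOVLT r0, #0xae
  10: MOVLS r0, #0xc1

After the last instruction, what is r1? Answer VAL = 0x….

[0] flags=1001 → (cmp)
[1] flags=1001 PL?F → skip
[2] flags=1001 CS?F → skip
[3] flags=1001 HI?F → skip
[4] flags=0011 → (cmp)
[5] flags=0011 GE?F → skip
[6] flags=0011 CC?F → skip
[7] flags=0011 NE?T → r1=0xe3
[8] flags=1001 → (cmp)
[9] flags=1001 LT?F → skip
[10] flags=1001 LS?T → r0=0xc1

VAL = 0xe3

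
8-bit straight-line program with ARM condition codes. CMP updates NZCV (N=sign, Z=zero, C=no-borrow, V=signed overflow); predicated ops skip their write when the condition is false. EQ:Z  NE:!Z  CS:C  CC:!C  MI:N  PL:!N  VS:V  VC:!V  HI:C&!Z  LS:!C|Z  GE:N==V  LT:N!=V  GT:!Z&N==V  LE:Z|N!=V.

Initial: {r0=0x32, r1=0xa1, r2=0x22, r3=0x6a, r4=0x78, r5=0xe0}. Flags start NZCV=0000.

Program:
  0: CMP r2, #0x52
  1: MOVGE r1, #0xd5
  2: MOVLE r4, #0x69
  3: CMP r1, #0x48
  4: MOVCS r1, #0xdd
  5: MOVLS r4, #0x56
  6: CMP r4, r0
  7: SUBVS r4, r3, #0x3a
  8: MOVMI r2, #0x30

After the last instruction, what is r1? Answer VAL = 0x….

VAL = 0xdd

0: ✓ CMP  NZCV=1000
1: · MOVGE
2: ✓ MOVLE  r4←0x69
3: ✓ CMP  NZCV=0011
4: ✓ MOVCS  r1←0xdd
5: · MOVLS
6: ✓ CMP  NZCV=0010
7: · SUBVS
8: · MOVMI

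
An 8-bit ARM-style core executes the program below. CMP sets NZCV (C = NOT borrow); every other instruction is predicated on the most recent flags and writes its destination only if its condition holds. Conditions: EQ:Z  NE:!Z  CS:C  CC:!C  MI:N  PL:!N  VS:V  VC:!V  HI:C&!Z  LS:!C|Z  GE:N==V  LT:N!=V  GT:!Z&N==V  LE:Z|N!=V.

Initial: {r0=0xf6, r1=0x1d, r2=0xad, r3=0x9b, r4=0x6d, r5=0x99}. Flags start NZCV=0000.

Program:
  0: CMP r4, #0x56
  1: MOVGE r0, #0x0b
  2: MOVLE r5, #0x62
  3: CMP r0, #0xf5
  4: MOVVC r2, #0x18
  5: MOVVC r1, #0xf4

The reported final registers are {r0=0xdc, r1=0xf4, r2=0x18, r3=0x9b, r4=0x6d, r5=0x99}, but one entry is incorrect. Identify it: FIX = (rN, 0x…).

FIX = (r0, 0x0b)

0: ✓ CMP  NZCV=0010
1: ✓ MOVGE  r0←0x0b
2: · MOVLE
3: ✓ CMP  NZCV=0000
4: ✓ MOVVC  r2←0x18
5: ✓ MOVVC  r1←0xf4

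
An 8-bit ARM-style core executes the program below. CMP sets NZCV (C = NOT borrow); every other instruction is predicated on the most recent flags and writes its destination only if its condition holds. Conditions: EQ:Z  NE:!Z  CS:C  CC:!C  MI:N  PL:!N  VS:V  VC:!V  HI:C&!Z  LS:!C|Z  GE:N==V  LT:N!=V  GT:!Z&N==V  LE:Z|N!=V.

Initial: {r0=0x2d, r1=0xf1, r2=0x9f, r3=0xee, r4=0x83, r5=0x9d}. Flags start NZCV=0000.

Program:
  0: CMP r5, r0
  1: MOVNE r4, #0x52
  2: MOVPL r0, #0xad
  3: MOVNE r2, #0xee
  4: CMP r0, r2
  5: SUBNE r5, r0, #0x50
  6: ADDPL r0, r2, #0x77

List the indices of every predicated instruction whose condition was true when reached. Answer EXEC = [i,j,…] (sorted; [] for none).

0: ✓ CMP  NZCV=0011
1: ✓ MOVNE  r4←0x52
2: ✓ MOVPL  r0←0xad
3: ✓ MOVNE  r2←0xee
4: ✓ CMP  NZCV=1000
5: ✓ SUBNE  r5←0x5d
6: · ADDPL

EXEC = [1,2,3,5]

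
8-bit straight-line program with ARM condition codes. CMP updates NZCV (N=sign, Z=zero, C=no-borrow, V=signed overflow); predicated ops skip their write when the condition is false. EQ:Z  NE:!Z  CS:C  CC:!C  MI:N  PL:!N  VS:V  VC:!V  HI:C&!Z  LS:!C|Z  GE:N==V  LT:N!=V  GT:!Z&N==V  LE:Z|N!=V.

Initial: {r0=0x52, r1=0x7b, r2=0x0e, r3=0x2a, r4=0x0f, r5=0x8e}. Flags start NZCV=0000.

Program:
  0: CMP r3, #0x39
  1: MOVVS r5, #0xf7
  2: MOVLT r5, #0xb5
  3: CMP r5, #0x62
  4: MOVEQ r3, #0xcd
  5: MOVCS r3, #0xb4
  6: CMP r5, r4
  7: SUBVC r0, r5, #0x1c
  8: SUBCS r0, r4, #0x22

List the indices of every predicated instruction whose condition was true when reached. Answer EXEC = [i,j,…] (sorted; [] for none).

[0] flags=1000 → (cmp)
[1] flags=1000 VS?F → skip
[2] flags=1000 LT?T → r5=0xb5
[3] flags=0011 → (cmp)
[4] flags=0011 EQ?F → skip
[5] flags=0011 CS?T → r3=0xb4
[6] flags=1010 → (cmp)
[7] flags=1010 VC?T → r0=0x99
[8] flags=1010 CS?T → r0=0xed

EXEC = [2,5,7,8]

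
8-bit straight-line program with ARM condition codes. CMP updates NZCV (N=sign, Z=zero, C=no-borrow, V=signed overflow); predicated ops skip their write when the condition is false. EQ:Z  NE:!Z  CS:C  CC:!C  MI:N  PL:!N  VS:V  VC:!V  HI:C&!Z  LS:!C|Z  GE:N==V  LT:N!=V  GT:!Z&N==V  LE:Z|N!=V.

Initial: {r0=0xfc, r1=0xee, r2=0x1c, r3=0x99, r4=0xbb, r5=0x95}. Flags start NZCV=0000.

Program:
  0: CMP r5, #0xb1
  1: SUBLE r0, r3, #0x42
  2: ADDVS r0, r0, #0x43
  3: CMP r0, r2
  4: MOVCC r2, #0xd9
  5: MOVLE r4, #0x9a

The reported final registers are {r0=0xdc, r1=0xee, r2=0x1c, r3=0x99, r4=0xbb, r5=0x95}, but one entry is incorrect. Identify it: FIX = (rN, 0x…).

FIX = (r0, 0x57)

0: ✓ CMP  NZCV=1000
1: ✓ SUBLE  r0←0x57
2: · ADDVS
3: ✓ CMP  NZCV=0010
4: · MOVCC
5: · MOVLE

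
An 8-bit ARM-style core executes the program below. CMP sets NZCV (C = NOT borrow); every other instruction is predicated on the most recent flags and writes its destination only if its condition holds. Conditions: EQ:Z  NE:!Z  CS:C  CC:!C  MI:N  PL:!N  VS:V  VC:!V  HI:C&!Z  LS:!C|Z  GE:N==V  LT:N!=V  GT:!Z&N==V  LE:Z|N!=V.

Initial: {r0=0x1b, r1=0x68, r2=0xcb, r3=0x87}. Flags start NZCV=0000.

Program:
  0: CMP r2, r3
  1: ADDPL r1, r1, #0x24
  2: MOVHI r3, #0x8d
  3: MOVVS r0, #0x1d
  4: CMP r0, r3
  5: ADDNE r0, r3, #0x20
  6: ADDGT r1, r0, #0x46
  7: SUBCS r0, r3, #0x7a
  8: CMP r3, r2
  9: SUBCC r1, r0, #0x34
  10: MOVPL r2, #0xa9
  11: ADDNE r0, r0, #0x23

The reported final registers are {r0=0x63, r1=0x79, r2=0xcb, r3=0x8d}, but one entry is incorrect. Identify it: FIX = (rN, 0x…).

[0] flags=0010 → (cmp)
[1] flags=0010 PL?T → r1=0x8c
[2] flags=0010 HI?T → r3=0x8d
[3] flags=0010 VS?F → skip
[4] flags=1001 → (cmp)
[5] flags=1001 NE?T → r0=0xad
[6] flags=1001 GT?T → r1=0xf3
[7] flags=1001 CS?F → skip
[8] flags=1000 → (cmp)
[9] flags=1000 CC?T → r1=0x79
[10] flags=1000 PL?F → skip
[11] flags=1000 NE?T → r0=0xd0

FIX = (r0, 0xd0)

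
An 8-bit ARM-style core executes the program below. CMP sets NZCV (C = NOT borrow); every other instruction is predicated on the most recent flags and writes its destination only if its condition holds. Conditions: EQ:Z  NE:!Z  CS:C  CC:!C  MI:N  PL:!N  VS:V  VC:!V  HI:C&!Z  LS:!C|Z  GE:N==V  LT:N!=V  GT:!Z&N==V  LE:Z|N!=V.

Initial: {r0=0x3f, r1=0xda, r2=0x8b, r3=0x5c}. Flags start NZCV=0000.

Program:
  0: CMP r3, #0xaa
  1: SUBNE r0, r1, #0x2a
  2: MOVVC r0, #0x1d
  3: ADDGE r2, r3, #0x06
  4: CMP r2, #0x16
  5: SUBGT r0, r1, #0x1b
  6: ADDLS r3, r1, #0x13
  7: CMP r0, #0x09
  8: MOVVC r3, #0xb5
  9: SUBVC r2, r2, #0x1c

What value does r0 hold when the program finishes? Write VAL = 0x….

VAL = 0xbf

0: ✓ CMP  NZCV=1001
1: ✓ SUBNE  r0←0xb0
2: · MOVVC
3: ✓ ADDGE  r2←0x62
4: ✓ CMP  NZCV=0010
5: ✓ SUBGT  r0←0xbf
6: · ADDLS
7: ✓ CMP  NZCV=1010
8: ✓ MOVVC  r3←0xb5
9: ✓ SUBVC  r2←0x46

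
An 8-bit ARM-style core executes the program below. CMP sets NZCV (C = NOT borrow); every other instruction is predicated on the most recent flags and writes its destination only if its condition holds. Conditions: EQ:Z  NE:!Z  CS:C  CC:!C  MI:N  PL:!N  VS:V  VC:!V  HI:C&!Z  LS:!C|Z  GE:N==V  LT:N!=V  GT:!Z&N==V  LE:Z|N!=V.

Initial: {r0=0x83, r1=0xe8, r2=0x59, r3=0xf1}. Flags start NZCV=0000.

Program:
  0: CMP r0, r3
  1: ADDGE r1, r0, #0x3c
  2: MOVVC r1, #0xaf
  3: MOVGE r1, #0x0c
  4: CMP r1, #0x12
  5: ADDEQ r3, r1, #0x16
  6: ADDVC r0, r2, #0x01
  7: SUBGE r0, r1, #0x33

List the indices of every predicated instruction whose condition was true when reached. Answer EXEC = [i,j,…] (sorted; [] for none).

[0] flags=1000 → (cmp)
[1] flags=1000 GE?F → skip
[2] flags=1000 VC?T → r1=0xaf
[3] flags=1000 GE?F → skip
[4] flags=1010 → (cmp)
[5] flags=1010 EQ?F → skip
[6] flags=1010 VC?T → r0=0x5a
[7] flags=1010 GE?F → skip

EXEC = [2,6]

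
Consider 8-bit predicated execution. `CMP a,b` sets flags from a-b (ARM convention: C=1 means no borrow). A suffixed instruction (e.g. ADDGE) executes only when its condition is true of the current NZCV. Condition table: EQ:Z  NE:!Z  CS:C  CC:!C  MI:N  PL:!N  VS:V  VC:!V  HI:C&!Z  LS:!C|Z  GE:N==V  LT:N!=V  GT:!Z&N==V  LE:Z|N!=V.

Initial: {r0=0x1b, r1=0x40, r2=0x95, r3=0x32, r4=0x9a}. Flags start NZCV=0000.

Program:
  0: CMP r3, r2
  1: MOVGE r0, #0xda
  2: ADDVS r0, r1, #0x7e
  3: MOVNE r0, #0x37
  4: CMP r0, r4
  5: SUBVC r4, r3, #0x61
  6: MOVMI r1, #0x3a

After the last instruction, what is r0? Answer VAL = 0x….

[0] flags=1001 → (cmp)
[1] flags=1001 GE?T → r0=0xda
[2] flags=1001 VS?T → r0=0xbe
[3] flags=1001 NE?T → r0=0x37
[4] flags=1001 → (cmp)
[5] flags=1001 VC?F → skip
[6] flags=1001 MI?T → r1=0x3a

VAL = 0x37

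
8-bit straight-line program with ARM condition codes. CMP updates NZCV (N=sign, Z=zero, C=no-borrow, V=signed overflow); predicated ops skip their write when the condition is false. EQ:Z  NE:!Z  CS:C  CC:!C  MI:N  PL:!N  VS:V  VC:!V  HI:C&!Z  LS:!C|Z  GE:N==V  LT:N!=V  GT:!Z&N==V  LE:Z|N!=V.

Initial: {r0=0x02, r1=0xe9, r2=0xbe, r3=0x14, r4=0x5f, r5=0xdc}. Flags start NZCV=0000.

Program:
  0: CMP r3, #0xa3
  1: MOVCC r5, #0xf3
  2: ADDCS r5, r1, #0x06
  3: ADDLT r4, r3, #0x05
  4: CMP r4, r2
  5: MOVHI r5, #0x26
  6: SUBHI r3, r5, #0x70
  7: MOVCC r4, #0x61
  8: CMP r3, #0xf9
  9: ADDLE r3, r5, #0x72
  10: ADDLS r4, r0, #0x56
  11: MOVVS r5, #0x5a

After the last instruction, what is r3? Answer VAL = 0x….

VAL = 0x14

0: ✓ CMP  NZCV=0000
1: ✓ MOVCC  r5←0xf3
2: · ADDCS
3: · ADDLT
4: ✓ CMP  NZCV=1001
5: · MOVHI
6: · SUBHI
7: ✓ MOVCC  r4←0x61
8: ✓ CMP  NZCV=0000
9: · ADDLE
10: ✓ ADDLS  r4←0x58
11: · MOVVS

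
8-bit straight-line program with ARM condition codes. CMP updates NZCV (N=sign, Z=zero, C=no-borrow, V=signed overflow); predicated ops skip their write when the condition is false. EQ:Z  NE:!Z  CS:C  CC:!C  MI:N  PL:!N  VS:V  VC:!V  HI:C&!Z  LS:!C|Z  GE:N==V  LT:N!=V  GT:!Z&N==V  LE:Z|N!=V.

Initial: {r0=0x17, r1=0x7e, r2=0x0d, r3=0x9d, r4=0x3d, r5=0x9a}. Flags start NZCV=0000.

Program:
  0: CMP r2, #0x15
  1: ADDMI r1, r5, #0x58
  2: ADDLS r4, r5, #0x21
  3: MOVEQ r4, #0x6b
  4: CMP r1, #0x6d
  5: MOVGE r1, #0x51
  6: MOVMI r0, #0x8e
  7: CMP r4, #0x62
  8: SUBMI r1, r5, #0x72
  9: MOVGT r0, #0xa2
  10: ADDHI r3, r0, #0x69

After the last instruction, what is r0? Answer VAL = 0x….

VAL = 0x8e

0: ✓ CMP  NZCV=1000
1: ✓ ADDMI  r1←0xf2
2: ✓ ADDLS  r4←0xbb
3: · MOVEQ
4: ✓ CMP  NZCV=1010
5: · MOVGE
6: ✓ MOVMI  r0←0x8e
7: ✓ CMP  NZCV=0011
8: · SUBMI
9: · MOVGT
10: ✓ ADDHI  r3←0xf7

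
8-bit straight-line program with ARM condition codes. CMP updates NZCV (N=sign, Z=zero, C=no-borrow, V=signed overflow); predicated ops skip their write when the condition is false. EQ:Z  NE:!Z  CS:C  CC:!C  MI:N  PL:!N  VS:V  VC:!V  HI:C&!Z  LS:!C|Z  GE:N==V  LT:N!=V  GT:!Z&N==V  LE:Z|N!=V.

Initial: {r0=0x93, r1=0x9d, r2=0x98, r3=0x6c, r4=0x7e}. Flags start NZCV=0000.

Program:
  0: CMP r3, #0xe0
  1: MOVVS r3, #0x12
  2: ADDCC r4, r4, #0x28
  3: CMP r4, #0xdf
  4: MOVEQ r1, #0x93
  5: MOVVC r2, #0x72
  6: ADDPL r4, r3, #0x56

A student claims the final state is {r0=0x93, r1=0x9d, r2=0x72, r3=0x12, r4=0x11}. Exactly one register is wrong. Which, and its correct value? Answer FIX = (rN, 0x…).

FIX = (r4, 0xa6)

[0] flags=1001 → (cmp)
[1] flags=1001 VS?T → r3=0x12
[2] flags=1001 CC?T → r4=0xa6
[3] flags=1000 → (cmp)
[4] flags=1000 EQ?F → skip
[5] flags=1000 VC?T → r2=0x72
[6] flags=1000 PL?F → skip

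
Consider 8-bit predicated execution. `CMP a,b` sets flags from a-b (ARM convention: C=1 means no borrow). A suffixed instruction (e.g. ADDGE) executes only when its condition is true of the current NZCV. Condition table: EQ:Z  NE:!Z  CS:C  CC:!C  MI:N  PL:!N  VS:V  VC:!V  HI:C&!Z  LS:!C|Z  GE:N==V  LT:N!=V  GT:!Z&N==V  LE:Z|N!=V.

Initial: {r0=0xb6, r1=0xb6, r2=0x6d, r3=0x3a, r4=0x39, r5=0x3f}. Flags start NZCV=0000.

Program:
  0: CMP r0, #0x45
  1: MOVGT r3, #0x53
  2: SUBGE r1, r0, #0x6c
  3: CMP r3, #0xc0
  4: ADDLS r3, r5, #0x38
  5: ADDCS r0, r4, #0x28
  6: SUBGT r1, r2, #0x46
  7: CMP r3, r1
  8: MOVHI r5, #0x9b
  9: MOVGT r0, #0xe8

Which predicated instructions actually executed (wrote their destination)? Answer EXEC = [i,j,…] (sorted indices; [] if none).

EXEC = [4,6,8,9]

[0] flags=0011 → (cmp)
[1] flags=0011 GT?F → skip
[2] flags=0011 GE?F → skip
[3] flags=0000 → (cmp)
[4] flags=0000 LS?T → r3=0x77
[5] flags=0000 CS?F → skip
[6] flags=0000 GT?T → r1=0x27
[7] flags=0010 → (cmp)
[8] flags=0010 HI?T → r5=0x9b
[9] flags=0010 GT?T → r0=0xe8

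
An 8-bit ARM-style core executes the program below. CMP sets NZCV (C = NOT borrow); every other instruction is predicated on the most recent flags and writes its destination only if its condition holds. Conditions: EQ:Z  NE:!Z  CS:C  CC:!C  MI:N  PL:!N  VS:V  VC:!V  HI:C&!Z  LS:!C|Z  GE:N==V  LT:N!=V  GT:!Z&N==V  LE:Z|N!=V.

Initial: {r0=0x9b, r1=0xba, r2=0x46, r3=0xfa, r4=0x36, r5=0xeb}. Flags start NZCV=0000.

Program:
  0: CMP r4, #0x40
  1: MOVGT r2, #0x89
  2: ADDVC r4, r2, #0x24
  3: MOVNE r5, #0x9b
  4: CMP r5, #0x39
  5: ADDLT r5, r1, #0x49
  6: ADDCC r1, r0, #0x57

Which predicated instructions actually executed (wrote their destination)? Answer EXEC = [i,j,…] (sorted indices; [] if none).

0: ✓ CMP  NZCV=1000
1: · MOVGT
2: ✓ ADDVC  r4←0x6a
3: ✓ MOVNE  r5←0x9b
4: ✓ CMP  NZCV=0011
5: ✓ ADDLT  r5←0x03
6: · ADDCC

EXEC = [2,3,5]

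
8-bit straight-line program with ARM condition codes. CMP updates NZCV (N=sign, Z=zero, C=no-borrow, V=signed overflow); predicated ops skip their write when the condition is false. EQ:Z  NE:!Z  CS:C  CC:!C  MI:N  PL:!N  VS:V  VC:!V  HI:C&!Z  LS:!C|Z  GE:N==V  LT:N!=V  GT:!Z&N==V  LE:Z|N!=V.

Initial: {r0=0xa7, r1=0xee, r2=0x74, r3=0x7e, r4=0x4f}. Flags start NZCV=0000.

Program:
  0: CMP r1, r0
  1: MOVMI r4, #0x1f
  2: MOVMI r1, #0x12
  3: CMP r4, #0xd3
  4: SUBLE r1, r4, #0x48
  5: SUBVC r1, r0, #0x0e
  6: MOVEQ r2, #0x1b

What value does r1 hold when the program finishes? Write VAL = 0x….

0: ✓ CMP  NZCV=0010
1: · MOVMI
2: · MOVMI
3: ✓ CMP  NZCV=0000
4: · SUBLE
5: ✓ SUBVC  r1←0x99
6: · MOVEQ

VAL = 0x99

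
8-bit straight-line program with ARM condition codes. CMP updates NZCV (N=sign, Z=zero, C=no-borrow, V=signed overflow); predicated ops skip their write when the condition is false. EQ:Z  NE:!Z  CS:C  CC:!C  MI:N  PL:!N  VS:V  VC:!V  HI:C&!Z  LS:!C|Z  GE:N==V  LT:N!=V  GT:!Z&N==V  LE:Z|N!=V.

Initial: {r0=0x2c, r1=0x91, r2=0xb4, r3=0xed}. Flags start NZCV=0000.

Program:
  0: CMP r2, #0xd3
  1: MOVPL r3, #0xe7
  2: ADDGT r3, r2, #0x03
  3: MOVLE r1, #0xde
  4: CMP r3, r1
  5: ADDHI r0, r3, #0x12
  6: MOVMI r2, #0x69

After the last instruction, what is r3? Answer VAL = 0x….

VAL = 0xed

0: ✓ CMP  NZCV=1000
1: · MOVPL
2: · ADDGT
3: ✓ MOVLE  r1←0xde
4: ✓ CMP  NZCV=0010
5: ✓ ADDHI  r0←0xff
6: · MOVMI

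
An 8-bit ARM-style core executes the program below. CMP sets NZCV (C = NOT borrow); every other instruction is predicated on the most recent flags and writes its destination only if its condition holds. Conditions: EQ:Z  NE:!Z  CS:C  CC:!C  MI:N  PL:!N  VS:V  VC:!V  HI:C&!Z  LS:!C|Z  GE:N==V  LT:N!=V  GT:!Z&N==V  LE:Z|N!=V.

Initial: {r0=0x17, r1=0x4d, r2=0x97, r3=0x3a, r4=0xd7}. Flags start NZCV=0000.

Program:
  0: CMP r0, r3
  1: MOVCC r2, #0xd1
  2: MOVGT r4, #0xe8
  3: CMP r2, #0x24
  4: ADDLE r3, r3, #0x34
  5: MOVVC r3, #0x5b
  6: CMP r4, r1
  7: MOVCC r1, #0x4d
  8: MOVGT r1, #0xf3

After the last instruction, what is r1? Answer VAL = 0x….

0: ✓ CMP  NZCV=1000
1: ✓ MOVCC  r2←0xd1
2: · MOVGT
3: ✓ CMP  NZCV=1010
4: ✓ ADDLE  r3←0x6e
5: ✓ MOVVC  r3←0x5b
6: ✓ CMP  NZCV=1010
7: · MOVCC
8: · MOVGT

VAL = 0x4d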